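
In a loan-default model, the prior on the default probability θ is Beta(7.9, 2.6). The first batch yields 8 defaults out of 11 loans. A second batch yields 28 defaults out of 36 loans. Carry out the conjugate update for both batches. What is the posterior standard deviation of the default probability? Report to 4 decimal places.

The Beta prior is conjugate to a Binomial/Bernoulli likelihood; the update adds successes to α and failures to β.
After batch 1: Beta(7.9+8, 2.6+3) = Beta(15.9, 5.6).
After batch 2: Beta(15.9+28, 5.6+8) = Beta(43.9, 13.6).
Var = αβ/((α+β)²(α+β+1)) = 43.9·13.6/(57.5²·58.5) = 0.00308682; SD = √0.00308682 = 0.0556.

0.0556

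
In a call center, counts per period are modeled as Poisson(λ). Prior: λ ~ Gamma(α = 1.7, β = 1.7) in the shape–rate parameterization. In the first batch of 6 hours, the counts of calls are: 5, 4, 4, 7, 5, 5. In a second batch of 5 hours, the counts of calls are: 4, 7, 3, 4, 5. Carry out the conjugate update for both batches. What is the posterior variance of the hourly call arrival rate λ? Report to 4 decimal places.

0.3391

With a Gamma(shape α, rate β) prior, the Poisson likelihood is conjugate: the posterior is Gamma(α + ΣXᵢ, β + n).
Batch 1: sum of counts S = 30 over n = 6 hours.
After batch 1: Gamma(α+S, β+n) = Gamma(1.7+30, 1.7+6) = Gamma(31.7, 7.7).
Batch 2: sum of counts S = 23 over n = 5 hours.
After batch 2: Gamma(α+S, β+n) = Gamma(31.7+23, 7.7+5) = Gamma(54.7, 12.7).
Var = α/β² = 54.7/12.7² = 0.3391.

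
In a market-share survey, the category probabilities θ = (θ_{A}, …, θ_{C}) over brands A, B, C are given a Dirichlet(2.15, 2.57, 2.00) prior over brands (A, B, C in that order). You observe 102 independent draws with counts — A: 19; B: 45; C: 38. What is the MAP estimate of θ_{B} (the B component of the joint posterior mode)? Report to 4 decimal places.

0.4405

The Dirichlet prior is conjugate to the Multinomial likelihood: each posterior αⱼ = prior αⱼ + observed count nⱼ.
Posterior concentration: (21.15, 47.57, 40.00), total = 108.72.
Joint mode component: (α_{B}−1)/(Σα−K) = 46.57/105.72 = 0.4405.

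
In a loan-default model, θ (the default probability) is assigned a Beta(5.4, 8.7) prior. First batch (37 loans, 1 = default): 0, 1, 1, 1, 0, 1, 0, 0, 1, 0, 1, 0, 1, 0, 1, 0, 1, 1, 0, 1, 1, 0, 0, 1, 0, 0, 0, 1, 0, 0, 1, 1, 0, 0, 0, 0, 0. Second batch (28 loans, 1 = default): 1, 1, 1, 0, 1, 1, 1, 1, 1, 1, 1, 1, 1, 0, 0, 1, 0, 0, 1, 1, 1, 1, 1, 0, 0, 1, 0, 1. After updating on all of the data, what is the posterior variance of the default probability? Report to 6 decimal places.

The Beta prior is conjugate to a Binomial/Bernoulli likelihood; the update adds successes to α and failures to β.
After batch 1: Beta(5.4+16, 8.7+21) = Beta(21.4, 29.7).
After batch 2: Beta(21.4+20, 29.7+8) = Beta(41.4, 37.7).
Var = αβ/((α+β)²(α+β+1)) = 41.4·37.7/(79.1²·80.1) = 0.003114.

0.003114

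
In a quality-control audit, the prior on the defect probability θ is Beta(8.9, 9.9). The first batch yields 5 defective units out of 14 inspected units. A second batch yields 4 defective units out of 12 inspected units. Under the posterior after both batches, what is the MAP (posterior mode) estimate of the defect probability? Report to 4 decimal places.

0.3949

The Beta prior is conjugate to a Binomial/Bernoulli likelihood; the update adds successes to α and failures to β.
After batch 1: Beta(8.9+5, 9.9+9) = Beta(13.9, 18.9).
After batch 2: Beta(13.9+4, 18.9+8) = Beta(17.9, 26.9).
Mode of Beta(a,b) for a,b>1 is (a−1)/(a+b−2) = 16.9/42.8 = 0.3949.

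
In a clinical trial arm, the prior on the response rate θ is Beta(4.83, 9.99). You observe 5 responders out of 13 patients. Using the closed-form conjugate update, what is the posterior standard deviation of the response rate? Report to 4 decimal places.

0.0890

The Beta prior is conjugate to a Binomial/Bernoulli likelihood; the update adds successes to α and failures to β.
Posterior: Beta(α+k, β+n−k) = Beta(4.83+5, 9.99+8) = Beta(9.83, 17.99).
Var = αβ/((α+β)²(α+β+1)) = 9.83·17.99/(27.82²·28.82) = 0.00792823; SD = √0.00792823 = 0.0890.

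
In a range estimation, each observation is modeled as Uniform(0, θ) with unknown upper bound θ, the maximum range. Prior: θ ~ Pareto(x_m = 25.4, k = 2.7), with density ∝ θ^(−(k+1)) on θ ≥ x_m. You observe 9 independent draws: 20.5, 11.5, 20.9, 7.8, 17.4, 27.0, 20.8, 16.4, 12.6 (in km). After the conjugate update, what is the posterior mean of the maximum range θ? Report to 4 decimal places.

29.5234

A Pareto(scale x_m, shape k) prior on the upper bound θ of Uniform(0, θ) is conjugate: posterior is Pareto(max(x_m, max xᵢ), k + n).
Sample maximum = 27.0; prior scale x_m = 25.4 → posterior scale = max = 27.0.
Posterior shape = 2.7 + 9 = 11.7.
E[θ|data] = k·x_m/(k−1) = 11.7·27.0/10.7 = 29.5234.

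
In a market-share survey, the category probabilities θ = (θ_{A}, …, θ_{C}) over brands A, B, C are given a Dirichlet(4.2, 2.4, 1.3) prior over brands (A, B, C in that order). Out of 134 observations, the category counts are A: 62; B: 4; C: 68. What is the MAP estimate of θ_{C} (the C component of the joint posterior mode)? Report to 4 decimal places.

The Dirichlet prior is conjugate to the Multinomial likelihood: each posterior αⱼ = prior αⱼ + observed count nⱼ.
Posterior concentration: (66.2, 6.4, 69.3), total = 141.9.
Joint mode component: (α_{C}−1)/(Σα−K) = 68.3/138.9 = 0.4917.

0.4917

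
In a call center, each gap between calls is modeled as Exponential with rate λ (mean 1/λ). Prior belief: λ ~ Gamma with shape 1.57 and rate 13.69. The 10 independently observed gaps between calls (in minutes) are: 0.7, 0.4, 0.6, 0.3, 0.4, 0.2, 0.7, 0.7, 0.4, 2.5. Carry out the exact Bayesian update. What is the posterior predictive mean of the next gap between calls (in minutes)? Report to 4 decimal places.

With a Gamma(shape α, rate β) prior on the exponential rate λ, the posterior after n observations with total T = Σxᵢ is Gamma(α+n, β+T).
Sum of observations T = 6.9 minutes; n = 10.
Posterior: Gamma(1.57+10, 13.69+6.9) = Gamma(11.57, 20.59).
The predictive distribution for the next observation is Lomax; its mean is β/(α−1) = 20.59/10.57 = 1.9480.

1.9480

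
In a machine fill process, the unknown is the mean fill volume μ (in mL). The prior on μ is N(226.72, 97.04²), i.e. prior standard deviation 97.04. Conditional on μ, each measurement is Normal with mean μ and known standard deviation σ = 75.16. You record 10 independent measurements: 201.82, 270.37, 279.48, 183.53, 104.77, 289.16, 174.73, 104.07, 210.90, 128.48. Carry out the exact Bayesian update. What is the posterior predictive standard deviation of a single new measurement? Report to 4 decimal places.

For Normal data with known variance σ², a Normal(μ₀, σ₀²) prior on μ is conjugate. Posterior precision = 1/σ₀² + n/σ²; posterior mean is the precision-weighted average of μ₀ and x̄.
σ₀² = 97.04² = 9416.7616, σ² = 75.16² = 5649.0256; σ² + n·σ₀² = 5649.0256 + 10·9416.7616 = 99816.6416.
Posterior precision = 1/σ₀² + n/σ² = 1/9416.7616 + 10/5649.0256 = (σ² + n·σ₀²)/(σ₀²σ²) = 99816.6416/(9416.7616·5649.0256); posterior variance σₙ² = σ₀²σ²/(σ² + n·σ₀²) = 9416.7616·5649.0256/99816.6416 = 532.932450.
Predictive variance for one new observation = σₙ² + σ² = 9416.7616·5649.0256/99816.6416 + 5649.0256 = σ²·(σ₀² + 99816.6416)/99816.6416 = 5649.0256·109233.4032/99816.6416 = 6181.958050; SD = √(5649.0256·109233.4032/99816.6416) = 78.6254.

78.6254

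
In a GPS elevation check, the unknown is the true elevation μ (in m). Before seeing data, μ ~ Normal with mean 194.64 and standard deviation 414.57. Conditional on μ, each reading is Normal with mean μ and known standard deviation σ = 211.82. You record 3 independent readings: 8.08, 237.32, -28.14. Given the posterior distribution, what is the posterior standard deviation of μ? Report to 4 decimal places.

117.2972

For Normal data with known variance σ², a Normal(μ₀, σ₀²) prior on μ is conjugate. Posterior precision = 1/σ₀² + n/σ²; posterior mean is the precision-weighted average of μ₀ and x̄.
σ₀² = 414.57² = 171868.2849, σ² = 211.82² = 44867.7124; σ² + n·σ₀² = 44867.7124 + 3·171868.2849 = 560472.5671.
Posterior precision = 1/σ₀² + n/σ² = 1/171868.2849 + 3/44867.7124 = (σ² + n·σ₀²)/(σ₀²σ²) = 560472.5671/(171868.2849·44867.7124); posterior variance σₙ² = σ₀²σ²/(σ² + n·σ₀²) = 171868.2849·44867.7124/560472.5671 = 13758.633750.
Posterior SD = √σₙ² = √(171868.2849·44867.7124/560472.5671) = 117.2972.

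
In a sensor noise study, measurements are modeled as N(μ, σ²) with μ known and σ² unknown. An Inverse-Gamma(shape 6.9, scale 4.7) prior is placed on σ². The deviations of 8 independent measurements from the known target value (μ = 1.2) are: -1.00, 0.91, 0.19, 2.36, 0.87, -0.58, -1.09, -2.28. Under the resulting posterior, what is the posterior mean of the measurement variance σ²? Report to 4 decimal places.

With known mean μ and an Inverse-Gamma(α, β) prior on σ², the Normal likelihood is conjugate: posterior is Inv-Gamma(α + n/2, β + Σ(xᵢ−μ)²/2).
Σ(xᵢ−μ)² = (-1.00)² + (0.91)² + (0.19)² + (2.36)² + (0.87)² + (-0.58)² + (-1.09)² + (-2.28)² = 14.9136.
Posterior: Inv-Gamma(6.9 + 8/2, 4.7 + 14.9136/2) = Inv-Gamma(10.90, 12.15680).
E[σ²|data] = β/(α−1) = 12.15680/9.90 = 1.2280.

1.2280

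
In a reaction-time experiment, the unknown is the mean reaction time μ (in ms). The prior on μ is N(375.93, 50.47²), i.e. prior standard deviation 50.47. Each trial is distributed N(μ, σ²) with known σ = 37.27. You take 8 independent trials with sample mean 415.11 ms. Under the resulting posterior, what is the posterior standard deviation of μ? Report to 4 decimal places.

For Normal data with known variance σ², a Normal(μ₀, σ₀²) prior on μ is conjugate. Posterior precision = 1/σ₀² + n/σ²; posterior mean is the precision-weighted average of μ₀ and x̄.
σ₀² = 50.47² = 2547.2209, σ² = 37.27² = 1389.0529; σ² + n·σ₀² = 1389.0529 + 8·2547.2209 = 21766.8201.
Posterior precision = 1/σ₀² + n/σ² = 1/2547.2209 + 8/1389.0529 = (σ² + n·σ₀²)/(σ₀²σ²) = 21766.8201/(2547.2209·1389.0529); posterior variance σₙ² = σ₀²σ²/(σ² + n·σ₀²) = 2547.2209·1389.0529/21766.8201 = 162.551285.
Posterior SD = √σₙ² = √(2547.2209·1389.0529/21766.8201) = 12.7496.

12.7496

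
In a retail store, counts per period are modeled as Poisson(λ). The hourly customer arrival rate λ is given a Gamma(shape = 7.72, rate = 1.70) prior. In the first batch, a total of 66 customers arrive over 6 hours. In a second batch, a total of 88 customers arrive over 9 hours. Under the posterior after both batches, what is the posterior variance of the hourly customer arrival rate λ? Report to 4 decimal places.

0.5799

With a Gamma(shape α, rate β) prior, the Poisson likelihood is conjugate: the posterior is Gamma(α + ΣXᵢ, β + n).
After batch 1: Gamma(α+S, β+n) = Gamma(7.72+66, 1.70+6) = Gamma(73.72, 7.70).
After batch 2: Gamma(α+S, β+n) = Gamma(73.72+88, 7.70+9) = Gamma(161.72, 16.70).
Var = α/β² = 161.72/16.70² = 0.5799.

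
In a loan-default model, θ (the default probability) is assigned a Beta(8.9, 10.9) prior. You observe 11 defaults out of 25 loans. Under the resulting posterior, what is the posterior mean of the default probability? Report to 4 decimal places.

0.4442

The Beta prior is conjugate to a Binomial/Bernoulli likelihood; the update adds successes to α and failures to β.
Posterior: Beta(α+k, β+n−k) = Beta(8.9+11, 10.9+14) = Beta(19.9, 24.9).
Posterior mean = α/(α+β) = 19.9/44.8 = 0.4442.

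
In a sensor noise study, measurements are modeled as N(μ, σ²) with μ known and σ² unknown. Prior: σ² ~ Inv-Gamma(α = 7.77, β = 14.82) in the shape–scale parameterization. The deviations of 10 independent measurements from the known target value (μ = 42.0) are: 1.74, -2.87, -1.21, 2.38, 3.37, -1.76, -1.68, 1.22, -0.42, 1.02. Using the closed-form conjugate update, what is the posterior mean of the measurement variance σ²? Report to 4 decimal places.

With known mean μ and an Inverse-Gamma(α, β) prior on σ², the Normal likelihood is conjugate: posterior is Inv-Gamma(α + n/2, β + Σ(xᵢ−μ)²/2).
Σ(xᵢ−μ)² = (1.74)² + (-2.87)² + (-1.21)² + (2.38)² + (3.37)² + (-1.76)² + (-1.68)² + (1.22)² + (-0.42)² + (1.02)² = 38.3751.
Posterior: Inv-Gamma(7.77 + 10/2, 14.82 + 38.3751/2) = Inv-Gamma(12.77, 34.00755).
E[σ²|data] = β/(α−1) = 34.00755/11.77 = 2.8893.

2.8893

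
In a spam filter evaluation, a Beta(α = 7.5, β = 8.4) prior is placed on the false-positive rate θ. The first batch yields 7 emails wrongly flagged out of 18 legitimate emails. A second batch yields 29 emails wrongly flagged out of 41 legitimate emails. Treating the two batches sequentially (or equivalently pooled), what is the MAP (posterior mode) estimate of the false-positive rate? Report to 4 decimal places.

The Beta prior is conjugate to a Binomial/Bernoulli likelihood; the update adds successes to α and failures to β.
After batch 1: Beta(7.5+7, 8.4+11) = Beta(14.5, 19.4).
After batch 2: Beta(14.5+29, 19.4+12) = Beta(43.5, 31.4).
Mode of Beta(a,b) for a,b>1 is (a−1)/(a+b−2) = 42.5/72.9 = 0.5830.

0.5830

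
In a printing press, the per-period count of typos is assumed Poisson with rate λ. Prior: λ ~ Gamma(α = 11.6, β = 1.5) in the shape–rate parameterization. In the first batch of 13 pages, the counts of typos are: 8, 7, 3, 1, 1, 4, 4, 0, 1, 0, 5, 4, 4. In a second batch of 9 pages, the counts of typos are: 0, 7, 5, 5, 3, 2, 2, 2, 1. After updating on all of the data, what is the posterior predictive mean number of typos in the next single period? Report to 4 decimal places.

With a Gamma(shape α, rate β) prior, the Poisson likelihood is conjugate: the posterior is Gamma(α + ΣXᵢ, β + n).
Batch 1: sum of counts S = 42 over n = 13 pages.
After batch 1: Gamma(α+S, β+n) = Gamma(11.6+42, 1.5+13) = Gamma(53.6, 14.5).
Batch 2: sum of counts S = 27 over n = 9 pages.
After batch 2: Gamma(α+S, β+n) = Gamma(53.6+27, 14.5+9) = Gamma(80.6, 23.5).
The predictive distribution for one future period is NegBinom with mean α/β = 3.4298.

3.4298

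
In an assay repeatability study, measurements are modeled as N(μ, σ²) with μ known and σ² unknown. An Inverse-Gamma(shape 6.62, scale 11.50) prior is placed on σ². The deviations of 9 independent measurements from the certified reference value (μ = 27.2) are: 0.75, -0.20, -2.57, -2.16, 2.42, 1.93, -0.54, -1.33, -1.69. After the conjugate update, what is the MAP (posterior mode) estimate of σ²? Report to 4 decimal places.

With known mean μ and an Inverse-Gamma(α, β) prior on σ², the Normal likelihood is conjugate: posterior is Inv-Gamma(α + n/2, β + Σ(xᵢ−μ)²/2).
Σ(xᵢ−μ)² = (0.75)² + (-0.20)² + (-2.57)² + (-2.16)² + (2.42)² + (1.93)² + (-0.54)² + (-1.33)² + (-1.69)² = 26.3709.
Posterior: Inv-Gamma(6.62 + 9/2, 11.50 + 26.3709/2) = Inv-Gamma(11.12, 24.68545).
Mode = β/(α+1) = 24.68545/12.12 = 2.0368.

2.0368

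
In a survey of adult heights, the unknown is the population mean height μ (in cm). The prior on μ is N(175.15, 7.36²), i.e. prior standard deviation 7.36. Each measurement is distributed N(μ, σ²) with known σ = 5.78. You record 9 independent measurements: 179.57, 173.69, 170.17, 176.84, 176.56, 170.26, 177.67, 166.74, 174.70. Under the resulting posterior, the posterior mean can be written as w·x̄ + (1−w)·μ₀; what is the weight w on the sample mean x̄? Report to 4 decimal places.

For Normal data with known variance σ², a Normal(μ₀, σ₀²) prior on μ is conjugate. Posterior precision = 1/σ₀² + n/σ²; posterior mean is the precision-weighted average of μ₀ and x̄.
σ₀² = 7.36² = 54.1696, σ² = 5.78² = 33.4084. Prior precision 1/σ₀² = 1/54.1696; data precision n/σ² = 9/33.4084.
w = (n/σ²)/(1/σ₀² + n/σ²) = n·σ₀²/(σ² + n·σ₀²) = 9·54.1696/(33.4084 + 9·54.1696) = 487.5264/520.9348 = 0.9359.

0.9359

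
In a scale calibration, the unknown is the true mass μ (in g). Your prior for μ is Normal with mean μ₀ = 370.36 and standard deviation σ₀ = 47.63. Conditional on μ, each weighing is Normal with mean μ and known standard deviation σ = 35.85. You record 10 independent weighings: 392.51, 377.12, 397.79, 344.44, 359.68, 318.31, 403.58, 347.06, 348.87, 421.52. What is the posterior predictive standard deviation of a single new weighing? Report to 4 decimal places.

37.5081

For Normal data with known variance σ², a Normal(μ₀, σ₀²) prior on μ is conjugate. Posterior precision = 1/σ₀² + n/σ²; posterior mean is the precision-weighted average of μ₀ and x̄.
σ₀² = 47.63² = 2268.6169, σ² = 35.85² = 1285.2225; σ² + n·σ₀² = 1285.2225 + 10·2268.6169 = 23971.3915.
Posterior precision = 1/σ₀² + n/σ² = 1/2268.6169 + 10/1285.2225 = (σ² + n·σ₀²)/(σ₀²σ²) = 23971.3915/(2268.6169·1285.2225); posterior variance σₙ² = σ₀²σ²/(σ² + n·σ₀²) = 2268.6169·1285.2225/23971.3915 = 121.631549.
Predictive variance for one new observation = σₙ² + σ² = 2268.6169·1285.2225/23971.3915 + 1285.2225 = σ²·(σ₀² + 23971.3915)/23971.3915 = 1285.2225·26240.0084/23971.3915 = 1406.854049; SD = √(1285.2225·26240.0084/23971.3915) = 37.5081.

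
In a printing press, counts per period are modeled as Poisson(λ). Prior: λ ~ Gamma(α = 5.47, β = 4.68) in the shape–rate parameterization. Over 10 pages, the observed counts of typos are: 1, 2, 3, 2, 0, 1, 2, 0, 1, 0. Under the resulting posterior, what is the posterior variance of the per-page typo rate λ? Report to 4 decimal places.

With a Gamma(shape α, rate β) prior, the Poisson likelihood is conjugate: the posterior is Gamma(α + ΣXᵢ, β + n).
Sum of counts S = 12 over n = 10 pages.
Posterior: Gamma(α+S, β+n) = Gamma(5.47+12, 4.68+10) = Gamma(17.47, 14.68).
Var = α/β² = 17.47/14.68² = 0.0811.

0.0811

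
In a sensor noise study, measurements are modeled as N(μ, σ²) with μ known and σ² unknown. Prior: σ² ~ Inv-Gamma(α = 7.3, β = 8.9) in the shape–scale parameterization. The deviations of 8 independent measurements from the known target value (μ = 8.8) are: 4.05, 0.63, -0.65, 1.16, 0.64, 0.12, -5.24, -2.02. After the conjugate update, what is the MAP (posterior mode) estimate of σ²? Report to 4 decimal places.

2.7776

With known mean μ and an Inverse-Gamma(α, β) prior on σ², the Normal likelihood is conjugate: posterior is Inv-Gamma(α + n/2, β + Σ(xᵢ−μ)²/2).
Σ(xᵢ−μ)² = (4.05)² + (0.63)² + (-0.65)² + (1.16)² + (0.64)² + (0.12)² + (-5.24)² + (-2.02)² = 50.5295.
Posterior: Inv-Gamma(7.3 + 8/2, 8.9 + 50.5295/2) = Inv-Gamma(11.30, 34.16475).
Mode = β/(α+1) = 34.16475/12.30 = 2.7776.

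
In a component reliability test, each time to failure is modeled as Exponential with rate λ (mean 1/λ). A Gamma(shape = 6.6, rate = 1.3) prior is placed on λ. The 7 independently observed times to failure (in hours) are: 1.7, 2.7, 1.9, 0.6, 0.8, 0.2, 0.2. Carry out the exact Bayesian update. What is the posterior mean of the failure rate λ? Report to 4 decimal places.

With a Gamma(shape α, rate β) prior on the exponential rate λ, the posterior after n observations with total T = Σxᵢ is Gamma(α+n, β+T).
Sum of observations T = 8.1 hours; n = 7.
Posterior: Gamma(6.6+7, 1.3+8.1) = Gamma(13.6, 9.4).
Posterior mean of λ = α/β = 13.6/9.4 = 1.4468.

1.4468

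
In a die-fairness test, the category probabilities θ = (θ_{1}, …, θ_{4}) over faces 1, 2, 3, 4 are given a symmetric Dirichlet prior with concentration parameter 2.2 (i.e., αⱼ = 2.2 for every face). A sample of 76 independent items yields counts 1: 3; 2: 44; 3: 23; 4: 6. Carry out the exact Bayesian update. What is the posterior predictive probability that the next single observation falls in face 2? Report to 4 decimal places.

0.5448

The Dirichlet prior is conjugate to the Multinomial likelihood: each posterior αⱼ = prior αⱼ + observed count nⱼ.
Posterior concentration: (5.2, 46.2, 25.2, 8.2), total = 84.8.
P(next = 2 | data) = α_{2}/Σα = 0.5448.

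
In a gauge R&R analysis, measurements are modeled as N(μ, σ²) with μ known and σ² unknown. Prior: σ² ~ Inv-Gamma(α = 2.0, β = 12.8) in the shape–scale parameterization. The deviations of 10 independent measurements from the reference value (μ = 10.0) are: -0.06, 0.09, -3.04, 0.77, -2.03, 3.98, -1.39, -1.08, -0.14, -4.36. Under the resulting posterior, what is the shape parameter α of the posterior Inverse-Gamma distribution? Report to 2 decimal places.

With known mean μ and an Inverse-Gamma(α, β) prior on σ², the Normal likelihood is conjugate: posterior is Inv-Gamma(α + n/2, β + Σ(xᵢ−μ)²/2).
Σ(xᵢ−μ)² = (-0.06)² + (0.09)² + (-3.04)² + (0.77)² + (-2.03)² + (3.98)² + (-1.39)² + (-1.08)² + (-0.14)² + (-4.36)² = 51.9352.
Posterior: Inv-Gamma(2.0 + 10/2, 12.8 + 51.9352/2) = Inv-Gamma(7.00, 38.76760).
Posterior α = 7.00.

7.00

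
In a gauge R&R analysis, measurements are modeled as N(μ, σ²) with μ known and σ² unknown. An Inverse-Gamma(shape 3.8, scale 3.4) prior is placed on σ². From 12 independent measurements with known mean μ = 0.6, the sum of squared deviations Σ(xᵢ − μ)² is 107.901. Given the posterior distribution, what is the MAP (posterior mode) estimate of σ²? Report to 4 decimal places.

5.3102

With known mean μ and an Inverse-Gamma(α, β) prior on σ², the Normal likelihood is conjugate: posterior is Inv-Gamma(α + n/2, β + Σ(xᵢ−μ)²/2).
Posterior: Inv-Gamma(3.8 + 12/2, 3.4 + 107.901/2) = Inv-Gamma(9.80, 57.3505).
Mode = β/(α+1) = 57.3505/10.80 = 5.3102.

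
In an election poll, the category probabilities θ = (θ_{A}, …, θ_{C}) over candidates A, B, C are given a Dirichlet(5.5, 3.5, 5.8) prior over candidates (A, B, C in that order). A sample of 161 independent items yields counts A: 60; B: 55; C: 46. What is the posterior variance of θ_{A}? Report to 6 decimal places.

The Dirichlet prior is conjugate to the Multinomial likelihood: each posterior αⱼ = prior αⱼ + observed count nⱼ.
Posterior concentration: (65.5, 58.5, 51.8), total = 175.8.
Var[θ_j] = α_j(Σα−α_j)/((Σα)²(Σα+1)) = 65.5·110.3/(175.8²·176.8) = 0.001322.

0.001322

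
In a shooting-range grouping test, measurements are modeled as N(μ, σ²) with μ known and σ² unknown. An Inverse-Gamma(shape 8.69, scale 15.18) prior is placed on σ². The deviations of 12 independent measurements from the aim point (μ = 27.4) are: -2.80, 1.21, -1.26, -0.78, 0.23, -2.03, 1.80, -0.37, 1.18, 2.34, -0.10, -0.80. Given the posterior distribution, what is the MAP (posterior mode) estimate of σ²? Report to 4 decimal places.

1.8142

With known mean μ and an Inverse-Gamma(α, β) prior on σ², the Normal likelihood is conjugate: posterior is Inv-Gamma(α + n/2, β + Σ(xᵢ−μ)²/2).
Σ(xᵢ−μ)² = (-2.80)² + (1.21)² + (-1.26)² + (-0.78)² + (0.23)² + (-2.03)² + (1.80)² + (-0.37)² + (1.18)² + (2.34)² + (-0.10)² + (-0.80)² = 26.5688.
Posterior: Inv-Gamma(8.69 + 12/2, 15.18 + 26.5688/2) = Inv-Gamma(14.69, 28.46440).
Mode = β/(α+1) = 28.46440/15.69 = 1.8142.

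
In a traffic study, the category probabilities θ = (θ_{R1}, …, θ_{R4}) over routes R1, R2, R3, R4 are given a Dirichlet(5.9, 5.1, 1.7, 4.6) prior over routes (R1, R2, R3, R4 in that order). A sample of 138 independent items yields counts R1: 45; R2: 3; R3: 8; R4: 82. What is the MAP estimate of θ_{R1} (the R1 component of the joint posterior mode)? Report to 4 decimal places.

The Dirichlet prior is conjugate to the Multinomial likelihood: each posterior αⱼ = prior αⱼ + observed count nⱼ.
Posterior concentration: (50.9, 8.1, 9.7, 86.6), total = 155.3.
Joint mode component: (α_{R1}−1)/(Σα−K) = 49.9/151.3 = 0.3298.

0.3298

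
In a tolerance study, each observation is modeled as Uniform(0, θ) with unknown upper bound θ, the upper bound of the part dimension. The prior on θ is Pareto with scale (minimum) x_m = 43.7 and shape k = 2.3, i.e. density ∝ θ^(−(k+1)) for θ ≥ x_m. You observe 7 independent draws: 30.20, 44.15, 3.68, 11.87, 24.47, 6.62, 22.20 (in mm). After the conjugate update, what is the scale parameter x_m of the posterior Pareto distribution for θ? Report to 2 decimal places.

44.15

A Pareto(scale x_m, shape k) prior on the upper bound θ of Uniform(0, θ) is conjugate: posterior is Pareto(max(x_m, max xᵢ), k + n).
Sample maximum = 44.15; prior scale x_m = 43.7 → posterior scale = max = 44.15.
Posterior shape = 2.3 + 7 = 9.3.
Posterior scale x_m = 44.15.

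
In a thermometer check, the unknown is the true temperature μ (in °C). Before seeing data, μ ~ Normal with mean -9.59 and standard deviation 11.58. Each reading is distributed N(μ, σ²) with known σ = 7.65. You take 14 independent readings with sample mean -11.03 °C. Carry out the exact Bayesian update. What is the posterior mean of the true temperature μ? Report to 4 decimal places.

-10.9865

For Normal data with known variance σ², a Normal(μ₀, σ₀²) prior on μ is conjugate. Posterior precision = 1/σ₀² + n/σ²; posterior mean is the precision-weighted average of μ₀ and x̄.
n·x̄ = 14·(-11.03) = -154.42.
σ₀² = 11.58² = 134.0964, σ² = 7.65² = 58.5225; σ² + n·σ₀² = 58.5225 + 14·134.0964 = 1935.8721.
Posterior mean = (μ₀/σ₀² + n·x̄/σ²)/(1/σ₀² + n/σ²) = (σ²·μ₀ + σ₀²·n·x̄)/(σ² + n·σ₀²) = (58.5225·(-9.59) + 134.0964·(-154.42))/1935.8721 = -21268.396863/1935.8721 = -10.9865.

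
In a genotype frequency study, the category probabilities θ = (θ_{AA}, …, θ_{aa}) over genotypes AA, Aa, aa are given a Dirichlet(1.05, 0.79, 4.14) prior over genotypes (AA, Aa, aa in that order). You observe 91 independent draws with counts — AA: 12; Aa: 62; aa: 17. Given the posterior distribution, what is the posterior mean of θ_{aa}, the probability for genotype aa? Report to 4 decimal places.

The Dirichlet prior is conjugate to the Multinomial likelihood: each posterior αⱼ = prior αⱼ + observed count nⱼ.
Posterior concentration: (13.05, 62.79, 21.14), total = 96.98.
E[θ_{aa}|data] = α_{aa}/Σα = 21.14/96.98 = 0.2180.

0.2180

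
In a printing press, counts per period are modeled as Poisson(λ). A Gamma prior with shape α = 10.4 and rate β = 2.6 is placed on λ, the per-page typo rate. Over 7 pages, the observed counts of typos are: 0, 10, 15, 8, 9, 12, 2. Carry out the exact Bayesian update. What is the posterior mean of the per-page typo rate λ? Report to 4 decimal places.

6.9167

With a Gamma(shape α, rate β) prior, the Poisson likelihood is conjugate: the posterior is Gamma(α + ΣXᵢ, β + n).
Sum of counts S = 56 over n = 7 pages.
Posterior: Gamma(α+S, β+n) = Gamma(10.4+56, 2.6+7) = Gamma(66.4, 9.6).
Posterior mean = α/β = 66.4/9.6 = 6.9167.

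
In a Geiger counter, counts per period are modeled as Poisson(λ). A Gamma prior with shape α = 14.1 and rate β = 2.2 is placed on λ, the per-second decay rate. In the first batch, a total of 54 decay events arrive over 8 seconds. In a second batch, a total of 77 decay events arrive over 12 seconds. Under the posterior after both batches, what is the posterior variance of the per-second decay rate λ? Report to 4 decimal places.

0.2944

With a Gamma(shape α, rate β) prior, the Poisson likelihood is conjugate: the posterior is Gamma(α + ΣXᵢ, β + n).
After batch 1: Gamma(α+S, β+n) = Gamma(14.1+54, 2.2+8) = Gamma(68.1, 10.2).
After batch 2: Gamma(α+S, β+n) = Gamma(68.1+77, 10.2+12) = Gamma(145.1, 22.2).
Var = α/β² = 145.1/22.2² = 0.2944.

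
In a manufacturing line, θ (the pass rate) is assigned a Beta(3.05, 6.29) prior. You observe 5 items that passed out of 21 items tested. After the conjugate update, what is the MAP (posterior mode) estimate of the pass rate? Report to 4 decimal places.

The Beta prior is conjugate to a Binomial/Bernoulli likelihood; the update adds successes to α and failures to β.
Posterior: Beta(α+k, β+n−k) = Beta(3.05+5, 6.29+16) = Beta(8.05, 22.29).
Mode of Beta(a,b) for a,b>1 is (a−1)/(a+b−2) = 7.05/28.34 = 0.2488.

0.2488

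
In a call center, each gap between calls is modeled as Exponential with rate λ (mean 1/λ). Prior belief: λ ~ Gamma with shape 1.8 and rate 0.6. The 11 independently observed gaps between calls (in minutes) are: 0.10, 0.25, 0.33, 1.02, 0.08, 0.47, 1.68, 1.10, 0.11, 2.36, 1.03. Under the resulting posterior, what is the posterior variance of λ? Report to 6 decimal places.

With a Gamma(shape α, rate β) prior on the exponential rate λ, the posterior after n observations with total T = Σxᵢ is Gamma(α+n, β+T).
Sum of observations T = 8.53 minutes; n = 11.
Posterior: Gamma(1.8+11, 0.6+8.53) = Gamma(12.8, 9.13).
Var = α/β² = 0.153557.

0.153557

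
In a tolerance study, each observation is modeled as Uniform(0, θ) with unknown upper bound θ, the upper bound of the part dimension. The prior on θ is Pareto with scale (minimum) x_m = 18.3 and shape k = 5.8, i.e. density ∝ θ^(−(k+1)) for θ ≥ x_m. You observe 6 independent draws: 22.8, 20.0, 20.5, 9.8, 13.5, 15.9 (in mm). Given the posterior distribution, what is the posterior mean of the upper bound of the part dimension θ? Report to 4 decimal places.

A Pareto(scale x_m, shape k) prior on the upper bound θ of Uniform(0, θ) is conjugate: posterior is Pareto(max(x_m, max xᵢ), k + n).
Sample maximum = 22.8; prior scale x_m = 18.3 → posterior scale = max = 22.8.
Posterior shape = 5.8 + 6 = 11.8.
E[θ|data] = k·x_m/(k−1) = 11.8·22.8/10.8 = 24.9111.

24.9111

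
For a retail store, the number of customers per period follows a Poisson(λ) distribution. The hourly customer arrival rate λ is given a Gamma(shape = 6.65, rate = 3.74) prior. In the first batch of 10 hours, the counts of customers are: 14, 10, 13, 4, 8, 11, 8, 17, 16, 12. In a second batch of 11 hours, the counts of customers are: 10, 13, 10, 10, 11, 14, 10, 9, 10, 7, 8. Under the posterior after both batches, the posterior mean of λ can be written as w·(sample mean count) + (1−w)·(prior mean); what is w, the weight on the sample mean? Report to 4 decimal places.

With a Gamma(shape α, rate β) prior, the Poisson likelihood is conjugate: the posterior is Gamma(α + ΣXᵢ, β + n).
Total number of hours: n = 10 + 11 = 21.
Posterior mean = (α₀+S)/(β₀+n) = [n/(β₀+n)]·(S/n) + [β₀/(β₀+n)]·(α₀/β₀), so only n and β₀ enter the weight.
Weight on data w = n/(β₀+n) = 21/(3.74+21) = 21/24.74 = 0.8488.

0.8488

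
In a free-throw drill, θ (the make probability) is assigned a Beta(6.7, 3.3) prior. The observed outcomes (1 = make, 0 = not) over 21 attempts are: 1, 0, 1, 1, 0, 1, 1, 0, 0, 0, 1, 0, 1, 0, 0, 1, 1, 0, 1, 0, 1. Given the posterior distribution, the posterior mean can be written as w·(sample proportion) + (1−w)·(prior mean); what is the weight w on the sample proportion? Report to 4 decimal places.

0.6774

The Beta prior is conjugate to a Binomial/Bernoulli likelihood; the update adds successes to α and failures to β.
Posterior mean = (α₀+k)/(α₀+β₀+n) = [n/(α₀+β₀+n)]·(k/n) + [(α₀+β₀)/(α₀+β₀+n)]·α₀/(α₀+β₀), so only n and the prior enter the weight.
The weight on the data is w = n/(α₀+β₀+n) = 21/(6.7+3.3+21) = 21/31.0 = 0.6774.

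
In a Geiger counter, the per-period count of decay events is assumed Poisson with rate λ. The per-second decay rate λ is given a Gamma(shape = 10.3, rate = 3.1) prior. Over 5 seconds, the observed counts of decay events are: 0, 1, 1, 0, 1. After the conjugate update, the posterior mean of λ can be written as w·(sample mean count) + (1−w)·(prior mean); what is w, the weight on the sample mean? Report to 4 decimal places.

With a Gamma(shape α, rate β) prior, the Poisson likelihood is conjugate: the posterior is Gamma(α + ΣXᵢ, β + n).
Posterior mean = (α₀+S)/(β₀+n) = [n/(β₀+n)]·(S/n) + [β₀/(β₀+n)]·(α₀/β₀), so only n and β₀ enter the weight.
Weight on data w = n/(β₀+n) = 5/(3.1+5) = 5/8.1 = 0.6173.

0.6173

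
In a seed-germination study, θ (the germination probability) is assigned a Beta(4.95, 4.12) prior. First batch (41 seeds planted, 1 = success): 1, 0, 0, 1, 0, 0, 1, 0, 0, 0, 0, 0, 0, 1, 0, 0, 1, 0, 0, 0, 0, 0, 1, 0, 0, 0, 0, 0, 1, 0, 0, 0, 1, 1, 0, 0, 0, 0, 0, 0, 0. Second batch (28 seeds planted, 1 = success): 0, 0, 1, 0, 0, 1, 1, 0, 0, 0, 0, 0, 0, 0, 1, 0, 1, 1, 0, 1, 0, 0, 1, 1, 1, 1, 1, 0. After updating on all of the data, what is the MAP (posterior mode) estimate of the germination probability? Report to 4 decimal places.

0.3280

The Beta prior is conjugate to a Binomial/Bernoulli likelihood; the update adds successes to α and failures to β.
After batch 1: Beta(4.95+9, 4.12+32) = Beta(13.95, 36.12).
After batch 2: Beta(13.95+12, 36.12+16) = Beta(25.95, 52.12).
Mode of Beta(a,b) for a,b>1 is (a−1)/(a+b−2) = 24.95/76.07 = 0.3280.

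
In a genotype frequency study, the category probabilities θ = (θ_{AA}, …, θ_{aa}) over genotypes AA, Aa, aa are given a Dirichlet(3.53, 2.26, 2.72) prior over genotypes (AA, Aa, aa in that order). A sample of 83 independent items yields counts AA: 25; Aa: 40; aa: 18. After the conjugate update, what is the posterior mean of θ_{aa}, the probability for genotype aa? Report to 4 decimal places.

0.2264

The Dirichlet prior is conjugate to the Multinomial likelihood: each posterior αⱼ = prior αⱼ + observed count nⱼ.
Posterior concentration: (28.53, 42.26, 20.72), total = 91.51.
E[θ_{aa}|data] = α_{aa}/Σα = 20.72/91.51 = 0.2264.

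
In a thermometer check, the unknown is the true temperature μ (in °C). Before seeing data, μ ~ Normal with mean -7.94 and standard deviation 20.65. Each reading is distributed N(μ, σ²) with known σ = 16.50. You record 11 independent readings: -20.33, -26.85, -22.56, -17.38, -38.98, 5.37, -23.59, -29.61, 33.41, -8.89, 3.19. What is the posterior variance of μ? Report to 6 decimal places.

For Normal data with known variance σ², a Normal(μ₀, σ₀²) prior on μ is conjugate. Posterior precision = 1/σ₀² + n/σ²; posterior mean is the precision-weighted average of μ₀ and x̄.
σ₀² = 20.65² = 426.4225, σ² = 16.50² = 272.25; σ² + n·σ₀² = 272.25 + 11·426.4225 = 4962.8975.
Posterior precision = 1/σ₀² + n/σ² = 1/426.4225 + 11/272.25 = (σ² + n·σ₀²)/(σ₀²σ²) = 4962.8975/(426.4225·272.25); posterior variance σₙ² = σ₀²σ²/(σ² + n·σ₀²) = 426.4225·272.25/4962.8975 = 23.392288.

23.392288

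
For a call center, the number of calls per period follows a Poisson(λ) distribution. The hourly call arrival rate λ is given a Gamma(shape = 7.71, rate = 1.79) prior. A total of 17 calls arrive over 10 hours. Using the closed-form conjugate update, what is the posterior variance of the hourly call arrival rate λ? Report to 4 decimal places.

0.1778

With a Gamma(shape α, rate β) prior, the Poisson likelihood is conjugate: the posterior is Gamma(α + ΣXᵢ, β + n).
Posterior: Gamma(α+S, β+n) = Gamma(7.71+17, 1.79+10) = Gamma(24.71, 11.79).
Var = α/β² = 24.71/11.79² = 0.1778.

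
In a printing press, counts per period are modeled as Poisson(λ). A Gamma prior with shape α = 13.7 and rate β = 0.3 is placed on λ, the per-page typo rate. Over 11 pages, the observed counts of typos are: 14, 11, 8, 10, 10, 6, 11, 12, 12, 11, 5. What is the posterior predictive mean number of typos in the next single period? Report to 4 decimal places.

10.9469

With a Gamma(shape α, rate β) prior, the Poisson likelihood is conjugate: the posterior is Gamma(α + ΣXᵢ, β + n).
Sum of counts S = 110 over n = 11 pages.
Posterior: Gamma(α+S, β+n) = Gamma(13.7+110, 0.3+11) = Gamma(123.7, 11.3).
The predictive distribution for one future period is NegBinom with mean α/β = 10.9469.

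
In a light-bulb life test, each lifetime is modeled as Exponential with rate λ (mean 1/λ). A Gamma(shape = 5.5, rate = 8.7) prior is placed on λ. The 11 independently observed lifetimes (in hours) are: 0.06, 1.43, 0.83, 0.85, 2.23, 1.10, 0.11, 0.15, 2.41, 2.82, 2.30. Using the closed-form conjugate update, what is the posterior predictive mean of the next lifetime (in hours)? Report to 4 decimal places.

With a Gamma(shape α, rate β) prior on the exponential rate λ, the posterior after n observations with total T = Σxᵢ is Gamma(α+n, β+T).
Sum of observations T = 14.29 hours; n = 11.
Posterior: Gamma(5.5+11, 8.7+14.29) = Gamma(16.5, 22.99).
The predictive distribution for the next observation is Lomax; its mean is β/(α−1) = 22.99/15.5 = 1.4832.

1.4832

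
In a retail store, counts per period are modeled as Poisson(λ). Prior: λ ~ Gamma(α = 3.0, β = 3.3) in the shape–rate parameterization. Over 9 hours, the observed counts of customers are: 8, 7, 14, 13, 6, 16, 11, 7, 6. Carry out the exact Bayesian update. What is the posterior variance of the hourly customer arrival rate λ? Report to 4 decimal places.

0.6015

With a Gamma(shape α, rate β) prior, the Poisson likelihood is conjugate: the posterior is Gamma(α + ΣXᵢ, β + n).
Sum of counts S = 88 over n = 9 hours.
Posterior: Gamma(α+S, β+n) = Gamma(3.0+88, 3.3+9) = Gamma(91.0, 12.3).
Var = α/β² = 91.0/12.3² = 0.6015.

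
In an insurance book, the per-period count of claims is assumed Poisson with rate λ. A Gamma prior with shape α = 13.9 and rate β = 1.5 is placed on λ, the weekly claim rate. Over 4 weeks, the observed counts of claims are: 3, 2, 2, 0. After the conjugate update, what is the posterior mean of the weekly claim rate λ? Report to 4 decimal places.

3.8000

With a Gamma(shape α, rate β) prior, the Poisson likelihood is conjugate: the posterior is Gamma(α + ΣXᵢ, β + n).
Sum of counts S = 7 over n = 4 weeks.
Posterior: Gamma(α+S, β+n) = Gamma(13.9+7, 1.5+4) = Gamma(20.9, 5.5).
Posterior mean = α/β = 20.9/5.5 = 3.8000.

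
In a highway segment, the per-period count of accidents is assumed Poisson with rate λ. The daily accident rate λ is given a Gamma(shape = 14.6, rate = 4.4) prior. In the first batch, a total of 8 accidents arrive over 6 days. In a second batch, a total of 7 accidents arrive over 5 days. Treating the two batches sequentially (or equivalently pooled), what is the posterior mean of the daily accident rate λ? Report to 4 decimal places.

1.9221

With a Gamma(shape α, rate β) prior, the Poisson likelihood is conjugate: the posterior is Gamma(α + ΣXᵢ, β + n).
After batch 1: Gamma(α+S, β+n) = Gamma(14.6+8, 4.4+6) = Gamma(22.6, 10.4).
After batch 2: Gamma(α+S, β+n) = Gamma(22.6+7, 10.4+5) = Gamma(29.6, 15.4).
Posterior mean = α/β = 29.6/15.4 = 1.9221.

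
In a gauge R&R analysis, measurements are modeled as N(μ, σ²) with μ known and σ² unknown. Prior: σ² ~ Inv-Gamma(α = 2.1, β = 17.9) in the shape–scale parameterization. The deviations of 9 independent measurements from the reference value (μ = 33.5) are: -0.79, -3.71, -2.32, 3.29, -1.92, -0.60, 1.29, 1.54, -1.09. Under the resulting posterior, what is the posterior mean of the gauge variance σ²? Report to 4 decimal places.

6.7558

With known mean μ and an Inverse-Gamma(α, β) prior on σ², the Normal likelihood is conjugate: posterior is Inv-Gamma(α + n/2, β + Σ(xᵢ−μ)²/2).
Σ(xᵢ−μ)² = (-0.79)² + (-3.71)² + (-2.32)² + (3.29)² + (-1.92)² + (-0.60)² + (1.29)² + (1.54)² + (-1.09)² = 39.8649.
Posterior: Inv-Gamma(2.1 + 9/2, 17.9 + 39.8649/2) = Inv-Gamma(6.60, 37.83245).
E[σ²|data] = β/(α−1) = 37.83245/5.60 = 6.7558.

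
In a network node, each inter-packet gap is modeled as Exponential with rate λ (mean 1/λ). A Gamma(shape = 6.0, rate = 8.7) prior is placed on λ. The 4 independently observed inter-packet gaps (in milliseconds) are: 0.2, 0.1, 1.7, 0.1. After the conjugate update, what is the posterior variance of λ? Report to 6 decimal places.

0.085734

With a Gamma(shape α, rate β) prior on the exponential rate λ, the posterior after n observations with total T = Σxᵢ is Gamma(α+n, β+T).
Sum of observations T = 2.1 milliseconds; n = 4.
Posterior: Gamma(6.0+4, 8.7+2.1) = Gamma(10.0, 10.8).
Var = α/β² = 0.085734.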